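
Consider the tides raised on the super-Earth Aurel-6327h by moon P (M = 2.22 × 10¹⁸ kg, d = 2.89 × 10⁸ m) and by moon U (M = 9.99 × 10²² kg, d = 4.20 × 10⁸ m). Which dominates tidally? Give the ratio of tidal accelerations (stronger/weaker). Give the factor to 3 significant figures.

Moon U, by a factor of ≈ 14700

Tidal stretch scales as M/d³; compute that for each body.
Moon P: (2.22 × 10¹⁸) / (2.89 × 10⁸)³ = 9.197 × 10⁻⁸
Moon U: (9.99 × 10²²) / (4.20 × 10⁸)³ = 1.348 × 10⁻³
Ratio (larger/smaller) = 14700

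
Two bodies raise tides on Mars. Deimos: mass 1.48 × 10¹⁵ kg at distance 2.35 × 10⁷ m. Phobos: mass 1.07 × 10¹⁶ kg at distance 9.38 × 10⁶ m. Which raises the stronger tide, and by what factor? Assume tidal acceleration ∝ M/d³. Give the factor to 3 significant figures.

Phobos, by a factor of ≈ 114

The tide-raising term goes as M/d³ (the gradient of a 1/d² field).
Deimos: (1.48 × 10¹⁵) / (2.35 × 10⁷)³ = 1.140 × 10⁻⁷
Phobos: (1.07 × 10¹⁶) / (9.38 × 10⁶)³ = 1.297 × 10⁻⁵
Ratio (larger/smaller) = 114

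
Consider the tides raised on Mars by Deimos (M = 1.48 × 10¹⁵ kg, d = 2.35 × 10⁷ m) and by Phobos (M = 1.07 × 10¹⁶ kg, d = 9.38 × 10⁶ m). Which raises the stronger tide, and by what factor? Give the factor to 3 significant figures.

Phobos, by a factor of ≈ 114

Compare M/d³ for the two perturbers:
Deimos: (1.48 × 10¹⁵) / (2.35 × 10⁷)³ = 1.140 × 10⁻⁷
Phobos: (1.07 × 10¹⁶) / (9.38 × 10⁶)³ = 1.297 × 10⁻⁵
Ratio (larger/smaller) = 114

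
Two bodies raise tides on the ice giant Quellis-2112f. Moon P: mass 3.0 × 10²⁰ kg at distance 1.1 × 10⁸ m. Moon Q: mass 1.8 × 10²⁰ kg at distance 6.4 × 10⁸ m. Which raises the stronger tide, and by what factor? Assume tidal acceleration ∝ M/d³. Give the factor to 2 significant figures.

Moon P, by a factor of ≈ 330

Tidal acceleration ∝ M/d³, so compare M/d³ for each.
Moon P: (3.0 × 10²⁰) / (1.1 × 10⁸)³ = 2.254 × 10⁻⁴
Moon Q: (1.8 × 10²⁰) / (6.4 × 10⁸)³ = 6.866 × 10⁻⁷
Ratio (larger/smaller) = 330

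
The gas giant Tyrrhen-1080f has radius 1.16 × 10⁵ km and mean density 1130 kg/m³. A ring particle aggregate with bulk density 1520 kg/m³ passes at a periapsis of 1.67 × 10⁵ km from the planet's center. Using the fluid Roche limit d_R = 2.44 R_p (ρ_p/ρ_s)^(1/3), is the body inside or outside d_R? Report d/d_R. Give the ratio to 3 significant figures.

d_R = 2.44 × (1.16 × 10⁵ km) × (1130/1520)^(1/3) = 2.564 × 10⁵ km
d/d_R = (1.67 × 10⁵) / (2.564 × 10⁵) = 0.651
Since d/d_R < 1, the body is inside the Roche limit.

inside; d/d_R ≈ 0.651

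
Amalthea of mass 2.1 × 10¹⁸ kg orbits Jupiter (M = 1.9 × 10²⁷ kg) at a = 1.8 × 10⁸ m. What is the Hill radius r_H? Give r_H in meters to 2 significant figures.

1.3 × 10⁵ m

r_H ≈ a (m/3M)^(1/3)
    = (1.8 × 10⁸) × (2.1 × 10¹⁸ / (3 × 1.9 × 10²⁷))^(1/3)
    = 1.3 × 10⁵ m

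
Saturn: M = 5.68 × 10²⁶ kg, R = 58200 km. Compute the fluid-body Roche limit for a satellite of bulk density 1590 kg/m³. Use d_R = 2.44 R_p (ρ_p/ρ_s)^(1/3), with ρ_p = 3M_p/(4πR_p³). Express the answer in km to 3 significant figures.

1.07 × 10⁵ km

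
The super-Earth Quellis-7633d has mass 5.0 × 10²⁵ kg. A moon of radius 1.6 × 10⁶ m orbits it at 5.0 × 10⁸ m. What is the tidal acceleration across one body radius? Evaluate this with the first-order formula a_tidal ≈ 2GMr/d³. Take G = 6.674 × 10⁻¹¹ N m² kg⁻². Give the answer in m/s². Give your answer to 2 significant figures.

8.5 × 10⁻⁵ m/s²

Since r ≪ d, expand the inverse-square field across one radius to get the leading 2GMr/d³ term.
Δa = 2GMr/d³
   = 2 × (6.674 × 10⁻¹¹) × (5.0 × 10²⁵) × (1.6 × 10⁶) / (5.0 × 10⁸)³
   = 8.5 × 10⁻⁵ m/s²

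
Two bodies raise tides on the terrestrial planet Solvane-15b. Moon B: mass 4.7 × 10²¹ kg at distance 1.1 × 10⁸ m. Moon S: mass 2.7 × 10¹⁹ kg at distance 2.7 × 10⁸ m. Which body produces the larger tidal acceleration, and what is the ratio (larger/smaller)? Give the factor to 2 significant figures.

Moon B, by a factor of ≈ 2600

Tidal acceleration ∝ M/d³, so compare M/d³ for each.
Moon B: (4.7 × 10²¹) / (1.1 × 10⁸)³ = 3.531 × 10⁻³
Moon S: (2.7 × 10¹⁹) / (2.7 × 10⁸)³ = 1.372 × 10⁻⁶
Ratio (larger/smaller) = 2600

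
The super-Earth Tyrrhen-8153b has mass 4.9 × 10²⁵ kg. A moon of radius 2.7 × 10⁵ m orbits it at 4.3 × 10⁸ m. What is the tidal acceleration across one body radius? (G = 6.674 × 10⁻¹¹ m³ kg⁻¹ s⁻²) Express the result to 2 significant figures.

Differencing GM/(d−r)² and GM/d² to first order in r/d gives 2GMr/d³.
Δg = 2GMr/d³
   = 2 × (6.674 × 10⁻¹¹) × (4.9 × 10²⁵) × (2.7 × 10⁵) / (4.3 × 10⁸)³
   = 2.2 × 10⁻⁵ m/s²

2.2 × 10⁻⁵ m/s²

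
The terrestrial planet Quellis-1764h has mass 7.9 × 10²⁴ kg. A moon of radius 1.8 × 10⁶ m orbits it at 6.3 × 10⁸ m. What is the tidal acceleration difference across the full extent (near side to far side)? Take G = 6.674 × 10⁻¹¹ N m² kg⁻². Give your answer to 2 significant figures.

a_tidal = 4GMr/d³
        = 4 × (6.674 × 10⁻¹¹) × (7.9 × 10²⁴) × (1.8 × 10⁶) / (6.3 × 10⁸)³
        = 1.5 × 10⁻⁵ m/s²

1.5 × 10⁻⁵ m/s²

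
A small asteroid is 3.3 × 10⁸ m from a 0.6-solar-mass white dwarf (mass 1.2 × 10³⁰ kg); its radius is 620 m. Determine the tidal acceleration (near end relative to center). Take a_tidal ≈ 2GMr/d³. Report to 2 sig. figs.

2.8 × 10⁻³ m/s²

Δa = 2GMr/d³
   = 2 × (6.674 × 10⁻¹¹) × (1.2 × 10³⁰) × (620) / (3.3 × 10⁸)³
   = 2.8 × 10⁻³ m/s²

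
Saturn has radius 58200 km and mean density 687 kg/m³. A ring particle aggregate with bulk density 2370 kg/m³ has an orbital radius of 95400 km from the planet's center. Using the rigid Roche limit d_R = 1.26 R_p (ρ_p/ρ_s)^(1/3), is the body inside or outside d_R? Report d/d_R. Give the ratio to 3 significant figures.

outside; d/d_R ≈ 1.97

d_R = 1.26 × (58200 km) × (687/2370)^(1/3) = 48530 km
d/d_R = (95400) / (48530) = 1.97
Since d/d_R > 1, the body is outside the Roche limit.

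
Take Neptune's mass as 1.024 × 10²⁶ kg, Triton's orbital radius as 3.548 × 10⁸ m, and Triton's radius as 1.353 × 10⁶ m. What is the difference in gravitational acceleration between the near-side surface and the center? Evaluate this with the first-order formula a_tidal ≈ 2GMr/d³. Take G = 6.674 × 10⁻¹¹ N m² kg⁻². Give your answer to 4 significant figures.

4.141 × 10⁻⁴ m/s²

Δa = 2GMr/d³
   = 2 × (6.674 × 10⁻¹¹) × (1.024 × 10²⁶) × (1.353 × 10⁶) / (3.548 × 10⁸)³
   = 4.141 × 10⁻⁴ m/s²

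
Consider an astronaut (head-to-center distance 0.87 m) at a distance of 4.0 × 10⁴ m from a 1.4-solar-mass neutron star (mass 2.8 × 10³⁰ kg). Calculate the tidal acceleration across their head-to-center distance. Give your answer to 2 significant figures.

Δg = 2GMr/d³
   = 2 × (6.674 × 10⁻¹¹) × (2.8 × 10³⁰) × (0.87) / (4.0 × 10⁴)³
   = 5.1 × 10⁶ m/s²

5.1 × 10⁶ m/s²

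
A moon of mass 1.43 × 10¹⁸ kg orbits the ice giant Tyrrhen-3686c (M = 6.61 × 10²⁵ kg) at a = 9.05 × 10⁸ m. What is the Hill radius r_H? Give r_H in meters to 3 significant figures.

r_H ≈ a (m/3M)^(1/3)
    = (9.05 × 10⁸) × (1.43 × 10¹⁸ / (3 × 6.61 × 10²⁵))^(1/3)
    = 1.75 × 10⁶ m

1.75 × 10⁶ m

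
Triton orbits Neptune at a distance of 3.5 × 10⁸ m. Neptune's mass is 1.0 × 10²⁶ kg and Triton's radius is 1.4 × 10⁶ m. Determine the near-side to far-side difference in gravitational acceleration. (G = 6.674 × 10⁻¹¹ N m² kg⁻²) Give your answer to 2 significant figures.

8.7 × 10⁻⁴ m/s²

a_tidal = 4GMr/d³
        = 4 × (6.674 × 10⁻¹¹) × (1.0 × 10²⁶) × (1.4 × 10⁶) / (3.5 × 10⁸)³
        = 8.7 × 10⁻⁴ m/s²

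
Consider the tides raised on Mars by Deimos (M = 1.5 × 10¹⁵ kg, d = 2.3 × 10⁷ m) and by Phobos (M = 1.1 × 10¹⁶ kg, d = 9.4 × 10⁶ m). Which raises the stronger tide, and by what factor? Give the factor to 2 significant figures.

The tide-raising term goes as M/d³ (the gradient of a 1/d² field).
Deimos: (1.5 × 10¹⁵) / (2.3 × 10⁷)³ = 1.233 × 10⁻⁷
Phobos: (1.1 × 10¹⁶) / (9.4 × 10⁶)³ = 1.324 × 10⁻⁵
Ratio (larger/smaller) = 110

Phobos, by a factor of ≈ 110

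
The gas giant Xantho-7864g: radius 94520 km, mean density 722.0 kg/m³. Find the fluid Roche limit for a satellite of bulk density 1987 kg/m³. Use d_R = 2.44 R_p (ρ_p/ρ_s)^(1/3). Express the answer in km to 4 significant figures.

d_R = 2.44 × 94520 km × (722.0/1987)^(1/3)
    = 1.646 × 10⁵ km

1.646 × 10⁵ km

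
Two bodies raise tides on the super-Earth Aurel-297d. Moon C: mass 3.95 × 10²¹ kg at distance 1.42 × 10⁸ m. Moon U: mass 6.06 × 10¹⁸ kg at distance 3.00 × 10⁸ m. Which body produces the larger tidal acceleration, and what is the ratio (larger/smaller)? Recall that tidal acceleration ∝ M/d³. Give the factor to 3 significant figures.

Moon C, by a factor of ≈ 6150

The tide-raising term goes as M/d³ (the gradient of a 1/d² field).
Moon C: (3.95 × 10²¹) / (1.42 × 10⁸)³ = 1.380 × 10⁻³
Moon U: (6.06 × 10¹⁸) / (3.00 × 10⁸)³ = 2.244 × 10⁻⁷
Ratio (larger/smaller) = 6150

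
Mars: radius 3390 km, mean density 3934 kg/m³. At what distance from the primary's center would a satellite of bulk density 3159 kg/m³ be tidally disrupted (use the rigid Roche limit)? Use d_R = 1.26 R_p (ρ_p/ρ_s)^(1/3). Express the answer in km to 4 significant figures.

4595 km

d_R = 1.26 × 3390 km × (3934/3159)^(1/3)
    = 4595 km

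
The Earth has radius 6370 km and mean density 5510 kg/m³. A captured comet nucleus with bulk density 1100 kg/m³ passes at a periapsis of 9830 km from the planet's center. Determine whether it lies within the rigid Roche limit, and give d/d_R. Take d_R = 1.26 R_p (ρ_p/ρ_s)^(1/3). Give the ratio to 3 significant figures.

inside; d/d_R ≈ 0.716

d_R = 1.26 × (6370 km) × (5510/1100)^(1/3) = 13730 km
d/d_R = (9830) / (13730) = 0.716
Since d/d_R < 1, the body is inside the Roche limit.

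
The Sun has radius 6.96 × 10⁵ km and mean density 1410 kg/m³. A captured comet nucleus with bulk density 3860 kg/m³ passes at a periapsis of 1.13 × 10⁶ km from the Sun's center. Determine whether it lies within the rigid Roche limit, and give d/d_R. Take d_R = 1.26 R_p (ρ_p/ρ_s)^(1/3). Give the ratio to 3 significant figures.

outside; d/d_R ≈ 1.80

d_R = 1.26 × (6.96 × 10⁵ km) × (1410/3860)^(1/3) = 6.269 × 10⁵ km
d/d_R = (1.13 × 10⁶) / (6.269 × 10⁵) = 1.80
Since d/d_R > 1, the body is outside the Roche limit.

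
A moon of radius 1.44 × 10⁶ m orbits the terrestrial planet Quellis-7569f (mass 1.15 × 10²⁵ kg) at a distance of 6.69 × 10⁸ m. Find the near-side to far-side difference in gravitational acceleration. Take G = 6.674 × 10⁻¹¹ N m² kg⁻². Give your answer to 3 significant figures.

1.48 × 10⁻⁵ m/s²

Δa = 4GMr/d³
   = 4 × (6.674 × 10⁻¹¹) × (1.15 × 10²⁵) × (1.44 × 10⁶) / (6.69 × 10⁸)³
   = 1.48 × 10⁻⁵ m/s²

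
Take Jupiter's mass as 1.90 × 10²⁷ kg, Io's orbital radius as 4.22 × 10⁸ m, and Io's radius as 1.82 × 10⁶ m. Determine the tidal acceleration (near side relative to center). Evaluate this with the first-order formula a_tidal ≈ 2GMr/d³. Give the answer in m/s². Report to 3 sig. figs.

Δg = 2GMr/d³
   = 2 × (6.674 × 10⁻¹¹) × (1.90 × 10²⁷) × (1.82 × 10⁶) / (4.22 × 10⁸)³
   = 6.14 × 10⁻³ m/s²

6.14 × 10⁻³ m/s²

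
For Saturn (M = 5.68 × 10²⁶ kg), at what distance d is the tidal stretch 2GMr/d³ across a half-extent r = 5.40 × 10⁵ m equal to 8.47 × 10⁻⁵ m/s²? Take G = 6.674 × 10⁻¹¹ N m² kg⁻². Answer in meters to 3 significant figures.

2GMr/d³ = a_tidal  ⇒  d = (2GMr / a_tidal)^(1/3)
d = (2 × 6.674×10⁻¹¹ × (5.68 × 10²⁶) × (5.40 × 10⁵) / (8.47 × 10⁻⁵))^(1/3)
  = 7.85 × 10⁸ m

7.85 × 10⁸ m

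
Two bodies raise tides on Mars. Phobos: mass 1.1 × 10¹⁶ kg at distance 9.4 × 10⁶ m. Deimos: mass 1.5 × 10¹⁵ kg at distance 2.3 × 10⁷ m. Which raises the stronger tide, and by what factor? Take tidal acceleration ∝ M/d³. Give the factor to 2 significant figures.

Tidal stretch scales as M/d³; compute that for each body.
Phobos: (1.1 × 10¹⁶) / (9.4 × 10⁶)³ = 1.324 × 10⁻⁵
Deimos: (1.5 × 10¹⁵) / (2.3 × 10⁷)³ = 1.233 × 10⁻⁷
Ratio (larger/smaller) = 110

Phobos, by a factor of ≈ 110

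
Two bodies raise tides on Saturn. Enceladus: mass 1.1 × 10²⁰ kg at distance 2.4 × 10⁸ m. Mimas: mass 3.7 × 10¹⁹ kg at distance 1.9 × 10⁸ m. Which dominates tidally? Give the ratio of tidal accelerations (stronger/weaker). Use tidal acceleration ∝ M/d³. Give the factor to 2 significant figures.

The tide-raising term goes as M/d³ (the gradient of a 1/d² field).
Enceladus: (1.1 × 10²⁰) / (2.4 × 10⁸)³ = 7.957 × 10⁻⁶
Mimas: (3.7 × 10¹⁹) / (1.9 × 10⁸)³ = 5.394 × 10⁻⁶
Ratio (larger/smaller) = 1.5

Enceladus, by a factor of ≈ 1.5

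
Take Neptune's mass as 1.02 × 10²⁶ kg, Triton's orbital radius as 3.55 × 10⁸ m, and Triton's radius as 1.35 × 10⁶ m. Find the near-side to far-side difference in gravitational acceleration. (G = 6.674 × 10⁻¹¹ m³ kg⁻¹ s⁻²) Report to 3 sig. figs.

Δa = 4GMr/d³
   = 4 × (6.674 × 10⁻¹¹) × (1.02 × 10²⁶) × (1.35 × 10⁶) / (3.55 × 10⁸)³
   = 8.22 × 10⁻⁴ m/s²

8.22 × 10⁻⁴ m/s²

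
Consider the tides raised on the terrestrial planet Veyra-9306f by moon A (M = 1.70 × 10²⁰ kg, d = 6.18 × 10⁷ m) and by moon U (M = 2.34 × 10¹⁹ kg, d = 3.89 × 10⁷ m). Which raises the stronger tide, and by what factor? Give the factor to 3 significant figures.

Tidal stretch scales as M/d³; compute that for each body.
Moon A: (1.70 × 10²⁰) / (6.18 × 10⁷)³ = 7.203 × 10⁻⁴
Moon U: (2.34 × 10¹⁹) / (3.89 × 10⁷)³ = 3.975 × 10⁻⁴
Ratio (larger/smaller) = 1.81

Moon A, by a factor of ≈ 1.81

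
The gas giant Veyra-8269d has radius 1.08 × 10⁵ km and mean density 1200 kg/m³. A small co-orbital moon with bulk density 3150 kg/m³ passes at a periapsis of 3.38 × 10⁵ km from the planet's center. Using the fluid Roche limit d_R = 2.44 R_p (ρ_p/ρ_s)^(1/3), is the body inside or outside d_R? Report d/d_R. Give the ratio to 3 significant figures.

d_R = 2.44 × (1.08 × 10⁵ km) × (1200/3150)^(1/3) = 1.910 × 10⁵ km
d/d_R = (3.38 × 10⁵) / (1.910 × 10⁵) = 1.77
Since d/d_R > 1, the body is outside the Roche limit.

outside; d/d_R ≈ 1.77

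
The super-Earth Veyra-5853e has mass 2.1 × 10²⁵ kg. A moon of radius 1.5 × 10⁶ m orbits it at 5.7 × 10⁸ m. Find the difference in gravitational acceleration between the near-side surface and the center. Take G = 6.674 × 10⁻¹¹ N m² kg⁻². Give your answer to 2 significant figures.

2.3 × 10⁻⁵ m/s²

Δa = 2GMr/d³
   = 2 × (6.674 × 10⁻¹¹) × (2.1 × 10²⁵) × (1.5 × 10⁶) / (5.7 × 10⁸)³
   = 2.3 × 10⁻⁵ m/s²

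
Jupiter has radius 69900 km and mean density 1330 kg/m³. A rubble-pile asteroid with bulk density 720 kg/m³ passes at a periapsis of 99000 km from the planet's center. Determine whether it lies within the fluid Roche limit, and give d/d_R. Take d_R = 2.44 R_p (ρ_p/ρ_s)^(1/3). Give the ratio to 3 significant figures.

d_R = 2.44 × (69900 km) × (1330/720)^(1/3) = 2.093 × 10⁵ km
d/d_R = (99000) / (2.093 × 10⁵) = 0.473
Since d/d_R < 1, the body is inside the Roche limit.

inside; d/d_R ≈ 0.473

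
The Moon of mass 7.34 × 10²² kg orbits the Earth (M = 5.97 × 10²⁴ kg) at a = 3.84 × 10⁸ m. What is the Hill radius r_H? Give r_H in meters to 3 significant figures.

6.15 × 10⁷ m

r_H ≈ a (m/3M)^(1/3)
    = (3.84 × 10⁸) × (7.34 × 10²² / (3 × 5.97 × 10²⁴))^(1/3)
    = 6.15 × 10⁷ m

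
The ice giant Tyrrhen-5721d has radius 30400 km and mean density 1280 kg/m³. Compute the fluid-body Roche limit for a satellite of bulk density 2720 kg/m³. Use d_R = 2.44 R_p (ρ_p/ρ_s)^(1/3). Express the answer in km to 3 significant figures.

57700 km

d_R = 2.44 × 30400 km × (1280/2720)^(1/3)
    = 57700 km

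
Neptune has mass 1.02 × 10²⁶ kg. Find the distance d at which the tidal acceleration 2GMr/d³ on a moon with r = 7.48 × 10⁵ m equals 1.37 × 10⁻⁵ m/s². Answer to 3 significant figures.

2GMr/d³ = a_tidal  ⇒  d = (2GMr / a_tidal)^(1/3)
d = (2 × 6.674×10⁻¹¹ × (1.02 × 10²⁶) × (7.48 × 10⁵) / (1.37 × 10⁻⁵))^(1/3)
  = 9.06 × 10⁸ m

9.06 × 10⁸ m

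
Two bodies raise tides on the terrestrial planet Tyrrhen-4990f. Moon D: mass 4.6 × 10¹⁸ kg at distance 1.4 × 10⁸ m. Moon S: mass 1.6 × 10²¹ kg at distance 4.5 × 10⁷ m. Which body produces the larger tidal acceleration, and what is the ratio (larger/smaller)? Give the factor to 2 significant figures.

Moon S, by a factor of ≈ 10000

Tidal acceleration ∝ M/d³, so compare M/d³ for each.
Moon D: (4.6 × 10¹⁸) / (1.4 × 10⁸)³ = 1.676 × 10⁻⁶
Moon S: (1.6 × 10²¹) / (4.5 × 10⁷)³ = 1.756 × 10⁻²
Ratio (larger/smaller) = 10000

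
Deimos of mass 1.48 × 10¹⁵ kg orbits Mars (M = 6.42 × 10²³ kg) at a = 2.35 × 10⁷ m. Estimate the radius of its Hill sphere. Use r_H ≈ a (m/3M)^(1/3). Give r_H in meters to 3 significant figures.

r_H ≈ a (m/3M)^(1/3)
    = (2.35 × 10⁷) × (1.48 × 10¹⁵ / (3 × 6.42 × 10²³))^(1/3)
    = 2.15 × 10⁴ m

2.15 × 10⁴ m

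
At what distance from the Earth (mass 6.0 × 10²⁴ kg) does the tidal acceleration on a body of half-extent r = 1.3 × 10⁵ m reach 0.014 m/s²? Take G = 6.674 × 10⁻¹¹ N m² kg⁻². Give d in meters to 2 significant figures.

2.0 × 10⁷ m

2GMr/d³ = a_tidal  ⇒  d = (2GMr / a_tidal)^(1/3)
d = (2 × 6.674×10⁻¹¹ × (6.0 × 10²⁴) × (1.3 × 10⁵) / (0.014))^(1/3)
  = 2.0 × 10⁷ m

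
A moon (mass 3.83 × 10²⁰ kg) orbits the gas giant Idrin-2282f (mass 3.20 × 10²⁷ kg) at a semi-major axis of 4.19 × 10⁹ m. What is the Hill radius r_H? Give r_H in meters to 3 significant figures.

r_H ≈ a (m/3M)^(1/3)
    = (4.19 × 10⁹) × (3.83 × 10²⁰ / (3 × 3.20 × 10²⁷))^(1/3)
    = 1.43 × 10⁷ m

1.43 × 10⁷ m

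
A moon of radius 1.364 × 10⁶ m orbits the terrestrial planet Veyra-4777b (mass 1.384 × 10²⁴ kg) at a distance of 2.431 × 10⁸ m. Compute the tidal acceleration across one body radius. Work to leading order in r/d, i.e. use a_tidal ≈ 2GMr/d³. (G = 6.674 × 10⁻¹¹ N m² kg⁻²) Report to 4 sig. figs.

Since r ≪ d, expand the inverse-square field across one radius to get the leading 2GMr/d³ term.
Δg = 2GMr/d³
   = 2 × (6.674 × 10⁻¹¹) × (1.384 × 10²⁴) × (1.364 × 10⁶) / (2.431 × 10⁸)³
   = 1.754 × 10⁻⁵ m/s²

1.754 × 10⁻⁵ m/s²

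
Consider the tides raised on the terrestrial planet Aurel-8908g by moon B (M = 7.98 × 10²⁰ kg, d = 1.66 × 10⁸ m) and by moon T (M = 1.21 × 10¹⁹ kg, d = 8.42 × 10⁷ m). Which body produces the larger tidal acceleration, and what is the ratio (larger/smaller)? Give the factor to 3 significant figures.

Moon B, by a factor of ≈ 8.61

The tide-raising term goes as M/d³ (the gradient of a 1/d² field).
Moon B: (7.98 × 10²⁰) / (1.66 × 10⁸)³ = 1.745 × 10⁻⁴
Moon T: (1.21 × 10¹⁹) / (8.42 × 10⁷)³ = 2.027 × 10⁻⁵
Ratio (larger/smaller) = 8.61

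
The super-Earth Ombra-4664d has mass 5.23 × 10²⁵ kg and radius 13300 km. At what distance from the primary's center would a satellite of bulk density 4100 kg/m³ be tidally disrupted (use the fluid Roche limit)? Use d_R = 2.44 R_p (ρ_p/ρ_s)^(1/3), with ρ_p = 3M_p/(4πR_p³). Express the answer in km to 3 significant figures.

ρ_p = 3M_p/(4πR_p³) = 3 × (5.23 × 10²⁵) / (4π × (1.33 × 10⁷ m)³) = 5310 kg/m³
d_R = 2.44 × 13300 km × (5310/4100)^(1/3)
    = 35400 km

35400 km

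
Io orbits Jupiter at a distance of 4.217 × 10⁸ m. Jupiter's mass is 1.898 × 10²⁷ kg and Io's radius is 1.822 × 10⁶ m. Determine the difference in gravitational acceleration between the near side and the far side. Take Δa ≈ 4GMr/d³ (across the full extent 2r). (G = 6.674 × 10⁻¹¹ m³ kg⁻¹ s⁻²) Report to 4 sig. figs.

Δa = 4GMr/d³
   = 4 × (6.674 × 10⁻¹¹) × (1.898 × 10²⁷) × (1.822 × 10⁶) / (4.217 × 10⁸)³
   = 1.231 × 10⁻² m/s²

1.231 × 10⁻² m/s²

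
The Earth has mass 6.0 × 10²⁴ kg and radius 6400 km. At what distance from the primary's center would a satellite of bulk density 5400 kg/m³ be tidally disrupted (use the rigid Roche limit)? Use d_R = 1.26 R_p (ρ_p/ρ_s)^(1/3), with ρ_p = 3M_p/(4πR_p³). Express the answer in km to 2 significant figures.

ρ_p = 3M_p/(4πR_p³) = 3 × (6.0 × 10²⁴) / (4π × (6.4 × 10⁶ m)³) = 5500 kg/m³
d_R = 1.26 × 6400 km × (5500/5400)^(1/3)
    = 8100 km

8100 km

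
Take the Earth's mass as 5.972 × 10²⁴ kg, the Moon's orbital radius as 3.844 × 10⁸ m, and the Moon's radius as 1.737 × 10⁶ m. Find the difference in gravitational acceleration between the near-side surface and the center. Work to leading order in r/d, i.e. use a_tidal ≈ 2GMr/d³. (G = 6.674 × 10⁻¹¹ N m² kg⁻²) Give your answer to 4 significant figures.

Δa = 2GMr/d³
   = 2 × (6.674 × 10⁻¹¹) × (5.972 × 10²⁴) × (1.737 × 10⁶) / (3.844 × 10⁸)³
   = 2.438 × 10⁻⁵ m/s²

2.438 × 10⁻⁵ m/s²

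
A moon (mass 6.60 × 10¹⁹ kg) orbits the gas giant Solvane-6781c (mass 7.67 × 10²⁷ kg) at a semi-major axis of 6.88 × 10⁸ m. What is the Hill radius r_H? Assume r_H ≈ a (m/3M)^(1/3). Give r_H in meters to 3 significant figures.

9.78 × 10⁵ m

r_H ≈ a (m/3M)^(1/3)
    = (6.88 × 10⁸) × (6.60 × 10¹⁹ / (3 × 7.67 × 10²⁷))^(1/3)
    = 9.78 × 10⁵ m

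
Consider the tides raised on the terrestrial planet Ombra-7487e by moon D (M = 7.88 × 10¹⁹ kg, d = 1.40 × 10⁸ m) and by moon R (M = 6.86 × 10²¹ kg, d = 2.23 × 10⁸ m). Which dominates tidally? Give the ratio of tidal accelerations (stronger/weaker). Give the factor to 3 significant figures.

Moon R, by a factor of ≈ 21.5

Compare M/d³ for the two perturbers:
Moon D: (7.88 × 10¹⁹) / (1.40 × 10⁸)³ = 2.872 × 10⁻⁵
Moon R: (6.86 × 10²¹) / (2.23 × 10⁸)³ = 6.186 × 10⁻⁴
Ratio (larger/smaller) = 21.5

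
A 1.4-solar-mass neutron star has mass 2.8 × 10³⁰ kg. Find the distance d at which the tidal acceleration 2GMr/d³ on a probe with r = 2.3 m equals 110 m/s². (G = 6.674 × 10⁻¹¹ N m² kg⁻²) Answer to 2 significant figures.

2GMr/d³ = a_tidal  ⇒  d = (2GMr / a_tidal)^(1/3)
d = (2 × 6.674×10⁻¹¹ × (2.8 × 10³⁰) × (2.3) / (110))^(1/3)
  = 2.0 × 10⁶ m

2.0 × 10⁶ m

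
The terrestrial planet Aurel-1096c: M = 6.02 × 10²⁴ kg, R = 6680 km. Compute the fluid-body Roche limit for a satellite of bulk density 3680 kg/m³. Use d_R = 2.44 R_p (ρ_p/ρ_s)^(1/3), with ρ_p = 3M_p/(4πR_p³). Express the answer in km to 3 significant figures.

17800 km

ρ_p = 3M_p/(4πR_p³) = 3 × (6.02 × 10²⁴) / (4π × (6.68 × 10⁶ m)³) = 4820 kg/m³
d_R = 2.44 × 6680 km × (4820/3680)^(1/3)
    = 17800 km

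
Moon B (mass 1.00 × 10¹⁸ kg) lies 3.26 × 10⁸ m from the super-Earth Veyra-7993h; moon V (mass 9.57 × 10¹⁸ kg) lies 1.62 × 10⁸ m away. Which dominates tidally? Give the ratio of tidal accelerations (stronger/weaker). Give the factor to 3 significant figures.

Tidal acceleration ∝ M/d³, so compare M/d³ for each.
Moon B: (1.00 × 10¹⁸) / (3.26 × 10⁸)³ = 2.886 × 10⁻⁸
Moon V: (9.57 × 10¹⁸) / (1.62 × 10⁸)³ = 2.251 × 10⁻⁶
Ratio (larger/smaller) = 78.0

Moon V, by a factor of ≈ 78.0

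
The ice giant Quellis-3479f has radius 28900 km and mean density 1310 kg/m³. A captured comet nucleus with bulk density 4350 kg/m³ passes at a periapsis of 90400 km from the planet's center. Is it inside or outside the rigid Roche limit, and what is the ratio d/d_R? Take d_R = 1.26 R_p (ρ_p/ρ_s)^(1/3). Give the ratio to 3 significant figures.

outside; d/d_R ≈ 3.70

d_R = 1.26 × (28900 km) × (1310/4350)^(1/3) = 24410 km
d/d_R = (90400) / (24410) = 3.70
Since d/d_R > 1, the body is outside the Roche limit.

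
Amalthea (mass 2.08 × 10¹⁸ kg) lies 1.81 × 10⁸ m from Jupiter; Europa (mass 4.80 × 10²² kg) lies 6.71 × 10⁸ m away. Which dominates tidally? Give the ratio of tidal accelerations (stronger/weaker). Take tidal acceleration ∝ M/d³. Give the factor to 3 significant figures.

Tidal acceleration ∝ M/d³, so compare M/d³ for each.
Amalthea: (2.08 × 10¹⁸) / (1.81 × 10⁸)³ = 3.508 × 10⁻⁷
Europa: (4.80 × 10²²) / (6.71 × 10⁸)³ = 1.589 × 10⁻⁴
Ratio (larger/smaller) = 453

Europa, by a factor of ≈ 453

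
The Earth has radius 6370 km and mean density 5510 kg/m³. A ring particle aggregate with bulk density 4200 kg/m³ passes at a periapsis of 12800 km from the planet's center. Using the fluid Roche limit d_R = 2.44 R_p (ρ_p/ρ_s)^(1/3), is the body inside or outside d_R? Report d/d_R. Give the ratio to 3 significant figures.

inside; d/d_R ≈ 0.752

d_R = 2.44 × (6370 km) × (5510/4200)^(1/3) = 17010 km
d/d_R = (12800) / (17010) = 0.752
Since d/d_R < 1, the body is inside the Roche limit.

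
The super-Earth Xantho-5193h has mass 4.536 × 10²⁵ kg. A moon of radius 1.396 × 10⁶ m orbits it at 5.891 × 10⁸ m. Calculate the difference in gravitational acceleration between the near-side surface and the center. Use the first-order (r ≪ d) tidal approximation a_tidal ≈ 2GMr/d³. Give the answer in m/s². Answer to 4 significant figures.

a_tidal = 2GMr/d³
        = 2 × (6.674 × 10⁻¹¹) × (4.536 × 10²⁵) × (1.396 × 10⁶) / (5.891 × 10⁸)³
        = 4.134 × 10⁻⁵ m/s²

4.134 × 10⁻⁵ m/s²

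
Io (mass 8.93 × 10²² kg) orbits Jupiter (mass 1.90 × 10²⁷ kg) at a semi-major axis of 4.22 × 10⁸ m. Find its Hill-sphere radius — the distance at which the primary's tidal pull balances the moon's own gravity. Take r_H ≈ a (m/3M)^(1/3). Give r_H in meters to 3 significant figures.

r_H ≈ a (m/3M)^(1/3)
    = (4.22 × 10⁸) × (8.93 × 10²² / (3 × 1.90 × 10²⁷))^(1/3)
    = 1.06 × 10⁷ m

1.06 × 10⁷ m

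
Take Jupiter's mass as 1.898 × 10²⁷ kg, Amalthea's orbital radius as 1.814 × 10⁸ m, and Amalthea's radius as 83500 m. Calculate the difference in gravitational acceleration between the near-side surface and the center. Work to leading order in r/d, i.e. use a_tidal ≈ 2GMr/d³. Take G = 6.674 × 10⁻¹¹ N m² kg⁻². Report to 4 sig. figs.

3.544 × 10⁻³ m/s²

Δa = 2GMr/d³
   = 2 × (6.674 × 10⁻¹¹) × (1.898 × 10²⁷) × (83500) / (1.814 × 10⁸)³
   = 3.544 × 10⁻³ m/s²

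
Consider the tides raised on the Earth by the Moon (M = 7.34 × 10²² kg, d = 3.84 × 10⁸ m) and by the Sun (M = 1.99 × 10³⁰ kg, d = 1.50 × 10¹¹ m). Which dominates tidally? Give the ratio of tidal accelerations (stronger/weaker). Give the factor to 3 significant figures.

Compare M/d³ for the two perturbers:
The Moon: (7.34 × 10²²) / (3.84 × 10⁸)³ = 1.296 × 10⁻³
The Sun: (1.99 × 10³⁰) / (1.50 × 10¹¹)³ = 5.896 × 10⁻⁴
Ratio (larger/smaller) = 2.20

The Moon, by a factor of ≈ 2.20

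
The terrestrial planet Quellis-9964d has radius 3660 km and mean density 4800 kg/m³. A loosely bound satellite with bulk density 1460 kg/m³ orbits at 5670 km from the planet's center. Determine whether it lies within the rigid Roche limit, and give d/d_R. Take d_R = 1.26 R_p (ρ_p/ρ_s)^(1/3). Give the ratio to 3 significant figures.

inside; d/d_R ≈ 0.827

d_R = 1.26 × (3660 km) × (4800/1460)^(1/3) = 6857 km
d/d_R = (5670) / (6857) = 0.827
Since d/d_R < 1, the body is inside the Roche limit.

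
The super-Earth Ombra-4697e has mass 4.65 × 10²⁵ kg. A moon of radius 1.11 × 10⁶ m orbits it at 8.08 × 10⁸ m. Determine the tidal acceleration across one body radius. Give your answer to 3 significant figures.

Since r ≪ d, expand the inverse-square field across one radius to get the leading 2GMr/d³ term.
a_tidal = 2GMr/d³
        = 2 × (6.674 × 10⁻¹¹) × (4.65 × 10²⁵) × (1.11 × 10⁶) / (8.08 × 10⁸)³
        = 1.31 × 10⁻⁵ m/s²

1.31 × 10⁻⁵ m/s²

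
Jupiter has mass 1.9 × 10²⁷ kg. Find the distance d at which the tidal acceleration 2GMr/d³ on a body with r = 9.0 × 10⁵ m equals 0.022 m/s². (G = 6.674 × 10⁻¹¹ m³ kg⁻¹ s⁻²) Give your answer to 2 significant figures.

2GMr/d³ = a_tidal  ⇒  d = (2GMr / a_tidal)^(1/3)
d = (2 × 6.674×10⁻¹¹ × (1.9 × 10²⁷) × (9.0 × 10⁵) / (0.022))^(1/3)
  = 2.2 × 10⁸ m

2.2 × 10⁸ m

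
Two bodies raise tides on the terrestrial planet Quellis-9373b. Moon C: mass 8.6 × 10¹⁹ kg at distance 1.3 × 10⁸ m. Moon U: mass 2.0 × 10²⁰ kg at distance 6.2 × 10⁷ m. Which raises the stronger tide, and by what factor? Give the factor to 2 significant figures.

Compare M/d³ for the two perturbers:
Moon C: (8.6 × 10¹⁹) / (1.3 × 10⁸)³ = 3.914 × 10⁻⁵
Moon U: (2.0 × 10²⁰) / (6.2 × 10⁷)³ = 8.392 × 10⁻⁴
Ratio (larger/smaller) = 21

Moon U, by a factor of ≈ 21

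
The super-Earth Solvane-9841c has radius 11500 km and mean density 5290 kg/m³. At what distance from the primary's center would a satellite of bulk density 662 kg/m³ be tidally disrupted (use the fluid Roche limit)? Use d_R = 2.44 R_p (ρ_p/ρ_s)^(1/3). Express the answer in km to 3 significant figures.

56100 km

d_R = 2.44 × 11500 km × (5290/662)^(1/3)
    = 56100 km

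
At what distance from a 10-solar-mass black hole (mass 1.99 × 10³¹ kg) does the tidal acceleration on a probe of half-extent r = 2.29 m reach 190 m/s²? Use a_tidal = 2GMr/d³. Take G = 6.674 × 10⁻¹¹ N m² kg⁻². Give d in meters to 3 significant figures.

2GMr/d³ = a_tidal  ⇒  d = (2GMr / a_tidal)^(1/3)
d = (2 × 6.674×10⁻¹¹ × (1.99 × 10³¹) × (2.29) / (190))^(1/3)
  = 3.18 × 10⁶ m

3.18 × 10⁶ m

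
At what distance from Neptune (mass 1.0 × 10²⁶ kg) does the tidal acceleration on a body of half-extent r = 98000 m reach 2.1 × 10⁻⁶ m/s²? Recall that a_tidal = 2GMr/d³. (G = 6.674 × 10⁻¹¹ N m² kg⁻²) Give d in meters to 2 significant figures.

8.5 × 10⁸ m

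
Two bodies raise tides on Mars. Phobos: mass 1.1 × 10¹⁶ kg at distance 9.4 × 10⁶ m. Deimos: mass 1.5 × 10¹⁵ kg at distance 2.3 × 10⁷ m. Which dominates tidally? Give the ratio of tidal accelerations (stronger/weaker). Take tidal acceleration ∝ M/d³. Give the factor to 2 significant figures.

Compare M/d³ for the two perturbers:
Phobos: (1.1 × 10¹⁶) / (9.4 × 10⁶)³ = 1.324 × 10⁻⁵
Deimos: (1.5 × 10¹⁵) / (2.3 × 10⁷)³ = 1.233 × 10⁻⁷
Ratio (larger/smaller) = 110

Phobos, by a factor of ≈ 110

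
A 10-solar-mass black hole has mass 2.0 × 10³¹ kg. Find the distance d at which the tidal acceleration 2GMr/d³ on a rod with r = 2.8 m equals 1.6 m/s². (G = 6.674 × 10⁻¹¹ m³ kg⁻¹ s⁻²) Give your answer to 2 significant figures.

2GMr/d³ = a_tidal  ⇒  d = (2GMr / a_tidal)^(1/3)
d = (2 × 6.674×10⁻¹¹ × (2.0 × 10³¹) × (2.8) / (1.6))^(1/3)
  = 1.7 × 10⁷ m

1.7 × 10⁷ m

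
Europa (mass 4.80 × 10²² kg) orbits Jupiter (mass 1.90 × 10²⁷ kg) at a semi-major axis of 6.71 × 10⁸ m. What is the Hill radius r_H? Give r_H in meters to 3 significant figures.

r_H ≈ a (m/3M)^(1/3)
    = (6.71 × 10⁸) × (4.80 × 10²² / (3 × 1.90 × 10²⁷))^(1/3)
    = 1.37 × 10⁷ m

1.37 × 10⁷ m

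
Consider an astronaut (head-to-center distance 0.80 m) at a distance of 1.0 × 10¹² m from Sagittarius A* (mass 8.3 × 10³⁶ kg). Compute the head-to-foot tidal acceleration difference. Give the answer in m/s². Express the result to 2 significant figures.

1.8 × 10⁻⁹ m/s²

Δa = 4GMr/d³
   = 4 × (6.674 × 10⁻¹¹) × (8.3 × 10³⁶) × (0.80) / (1.0 × 10¹²)³
   = 1.8 × 10⁻⁹ m/s²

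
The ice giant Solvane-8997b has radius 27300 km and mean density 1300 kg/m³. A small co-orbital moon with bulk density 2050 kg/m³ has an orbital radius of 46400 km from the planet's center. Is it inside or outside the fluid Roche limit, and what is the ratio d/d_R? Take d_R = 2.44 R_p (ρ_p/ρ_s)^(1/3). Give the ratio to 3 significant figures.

inside; d/d_R ≈ 0.811

d_R = 2.44 × (27300 km) × (1300/2050)^(1/3) = 57230 km
d/d_R = (46400) / (57230) = 0.811
Since d/d_R < 1, the body is inside the Roche limit.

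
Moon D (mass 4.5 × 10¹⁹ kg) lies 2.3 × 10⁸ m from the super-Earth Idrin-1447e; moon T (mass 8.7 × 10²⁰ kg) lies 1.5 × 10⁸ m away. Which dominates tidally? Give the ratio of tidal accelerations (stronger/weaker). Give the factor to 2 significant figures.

Moon T, by a factor of ≈ 70

The tide-raising term goes as M/d³ (the gradient of a 1/d² field).
Moon D: (4.5 × 10¹⁹) / (2.3 × 10⁸)³ = 3.699 × 10⁻⁶
Moon T: (8.7 × 10²⁰) / (1.5 × 10⁸)³ = 2.578 × 10⁻⁴
Ratio (larger/smaller) = 70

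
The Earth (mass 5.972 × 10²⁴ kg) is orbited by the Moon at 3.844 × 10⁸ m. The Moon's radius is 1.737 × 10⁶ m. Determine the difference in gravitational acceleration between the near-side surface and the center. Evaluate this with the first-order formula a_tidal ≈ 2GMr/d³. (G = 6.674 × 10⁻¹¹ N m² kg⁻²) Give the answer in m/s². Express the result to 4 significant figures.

2.438 × 10⁻⁵ m/s²

Δg = 2GMr/d³
   = 2 × (6.674 × 10⁻¹¹) × (5.972 × 10²⁴) × (1.737 × 10⁶) / (3.844 × 10⁸)³
   = 2.438 × 10⁻⁵ m/s²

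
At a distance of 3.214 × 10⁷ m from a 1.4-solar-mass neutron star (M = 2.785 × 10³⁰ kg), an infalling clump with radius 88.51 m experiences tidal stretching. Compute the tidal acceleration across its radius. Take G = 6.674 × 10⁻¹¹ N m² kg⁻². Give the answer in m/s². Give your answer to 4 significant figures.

9.911 × 10⁻¹ m/s²

Differencing GM/(d−r)² and GM/d² to first order in r/d gives 2GMr/d³.
a_tidal = 2GMr/d³
        = 2 × (6.674 × 10⁻¹¹) × (2.785 × 10³⁰) × (88.51) / (3.214 × 10⁷)³
        = 9.911 × 10⁻¹ m/s²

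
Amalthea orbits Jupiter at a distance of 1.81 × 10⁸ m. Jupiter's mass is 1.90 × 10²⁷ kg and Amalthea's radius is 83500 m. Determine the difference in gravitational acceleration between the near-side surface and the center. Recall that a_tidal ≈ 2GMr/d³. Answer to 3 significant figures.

3.57 × 10⁻³ m/s²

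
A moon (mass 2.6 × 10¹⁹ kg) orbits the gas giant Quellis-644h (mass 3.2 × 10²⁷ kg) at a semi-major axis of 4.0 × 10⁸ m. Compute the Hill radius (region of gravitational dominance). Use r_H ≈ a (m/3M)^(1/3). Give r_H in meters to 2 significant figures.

5.6 × 10⁵ m

r_H ≈ a (m/3M)^(1/3)
    = (4.0 × 10⁸) × (2.6 × 10¹⁹ / (3 × 3.2 × 10²⁷))^(1/3)
    = 5.6 × 10⁵ m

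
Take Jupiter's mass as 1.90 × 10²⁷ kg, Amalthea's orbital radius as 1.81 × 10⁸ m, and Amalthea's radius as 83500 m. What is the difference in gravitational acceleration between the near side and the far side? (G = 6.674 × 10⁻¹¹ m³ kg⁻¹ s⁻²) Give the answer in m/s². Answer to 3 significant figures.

Δg = 4GMr/d³
   = 4 × (6.674 × 10⁻¹¹) × (1.90 × 10²⁷) × (83500) / (1.81 × 10⁸)³
   = 7.14 × 10⁻³ m/s²

7.14 × 10⁻³ m/s²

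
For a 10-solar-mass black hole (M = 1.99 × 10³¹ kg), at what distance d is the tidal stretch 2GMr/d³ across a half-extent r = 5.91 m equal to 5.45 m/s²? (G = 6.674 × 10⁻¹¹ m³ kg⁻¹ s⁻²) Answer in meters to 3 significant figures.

2GMr/d³ = a_tidal  ⇒  d = (2GMr / a_tidal)^(1/3)
d = (2 × 6.674×10⁻¹¹ × (1.99 × 10³¹) × (5.91) / (5.45))^(1/3)
  = 1.42 × 10⁷ m

1.42 × 10⁷ m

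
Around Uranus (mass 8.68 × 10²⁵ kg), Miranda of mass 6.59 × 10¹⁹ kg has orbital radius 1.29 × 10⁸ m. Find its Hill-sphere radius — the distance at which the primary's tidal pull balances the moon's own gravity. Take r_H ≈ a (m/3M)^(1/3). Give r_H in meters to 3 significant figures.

r_H ≈ a (m/3M)^(1/3)
    = (1.29 × 10⁸) × (6.59 × 10¹⁹ / (3 × 8.68 × 10²⁵))^(1/3)
    = 8.16 × 10⁵ m

8.16 × 10⁵ m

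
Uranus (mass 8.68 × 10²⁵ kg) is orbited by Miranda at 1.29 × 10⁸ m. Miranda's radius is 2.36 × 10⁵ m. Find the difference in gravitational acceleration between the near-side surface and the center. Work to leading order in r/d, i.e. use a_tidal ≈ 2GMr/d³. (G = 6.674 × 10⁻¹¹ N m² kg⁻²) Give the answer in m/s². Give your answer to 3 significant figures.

1.27 × 10⁻³ m/s²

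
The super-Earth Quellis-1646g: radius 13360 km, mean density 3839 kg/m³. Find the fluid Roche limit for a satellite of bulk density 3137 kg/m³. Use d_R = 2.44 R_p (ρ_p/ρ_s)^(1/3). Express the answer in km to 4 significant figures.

d_R = 2.44 × 13360 km × (3839/3137)^(1/3)
    = 34870 km

34870 km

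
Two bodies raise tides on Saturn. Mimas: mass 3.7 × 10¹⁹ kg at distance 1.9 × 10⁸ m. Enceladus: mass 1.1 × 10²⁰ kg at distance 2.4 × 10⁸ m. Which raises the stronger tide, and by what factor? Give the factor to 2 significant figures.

Enceladus, by a factor of ≈ 1.5

The tide-raising term goes as M/d³ (the gradient of a 1/d² field).
Mimas: (3.7 × 10¹⁹) / (1.9 × 10⁸)³ = 5.394 × 10⁻⁶
Enceladus: (1.1 × 10²⁰) / (2.4 × 10⁸)³ = 7.957 × 10⁻⁶
Ratio (larger/smaller) = 1.5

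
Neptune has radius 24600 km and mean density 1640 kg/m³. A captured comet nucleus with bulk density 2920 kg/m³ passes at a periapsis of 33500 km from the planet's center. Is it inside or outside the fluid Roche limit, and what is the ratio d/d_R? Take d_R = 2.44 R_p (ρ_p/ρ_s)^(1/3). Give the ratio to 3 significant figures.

d_R = 2.44 × (24600 km) × (1640/2920)^(1/3) = 49520 km
d/d_R = (33500) / (49520) = 0.676
Since d/d_R < 1, the body is inside the Roche limit.

inside; d/d_R ≈ 0.676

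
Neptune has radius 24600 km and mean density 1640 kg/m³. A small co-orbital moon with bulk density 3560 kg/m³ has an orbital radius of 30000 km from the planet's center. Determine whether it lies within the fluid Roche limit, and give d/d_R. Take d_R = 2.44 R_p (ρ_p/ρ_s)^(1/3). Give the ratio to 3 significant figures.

inside; d/d_R ≈ 0.647

d_R = 2.44 × (24600 km) × (1640/3560)^(1/3) = 46360 km
d/d_R = (30000) / (46360) = 0.647
Since d/d_R < 1, the body is inside the Roche limit.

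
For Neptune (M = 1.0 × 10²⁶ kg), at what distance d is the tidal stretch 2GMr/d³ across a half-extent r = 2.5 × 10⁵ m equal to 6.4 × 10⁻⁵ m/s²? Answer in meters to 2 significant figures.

3.7 × 10⁸ m

2GMr/d³ = a_tidal  ⇒  d = (2GMr / a_tidal)^(1/3)
d = (2 × 6.674×10⁻¹¹ × (1.0 × 10²⁶) × (2.5 × 10⁵) / (6.4 × 10⁻⁵))^(1/3)
  = 3.7 × 10⁸ m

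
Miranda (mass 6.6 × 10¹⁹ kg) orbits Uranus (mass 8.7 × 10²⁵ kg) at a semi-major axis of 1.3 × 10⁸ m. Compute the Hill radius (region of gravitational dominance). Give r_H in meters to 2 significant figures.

r_H ≈ a (m/3M)^(1/3)
    = (1.3 × 10⁸) × (6.6 × 10¹⁹ / (3 × 8.7 × 10²⁵))^(1/3)
    = 8.2 × 10⁵ m

8.2 × 10⁵ m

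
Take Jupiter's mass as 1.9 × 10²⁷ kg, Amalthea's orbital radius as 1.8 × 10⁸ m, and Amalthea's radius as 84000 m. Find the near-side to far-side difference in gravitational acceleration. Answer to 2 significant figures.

7.3 × 10⁻³ m/s²

Δa = 4GMr/d³
   = 4 × (6.674 × 10⁻¹¹) × (1.9 × 10²⁷) × (84000) / (1.8 × 10⁸)³
   = 7.3 × 10⁻³ m/s²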